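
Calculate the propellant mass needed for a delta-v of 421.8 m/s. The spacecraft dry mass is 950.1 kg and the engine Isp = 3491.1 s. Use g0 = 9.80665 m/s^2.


ve = Isp * g0 = 3491.1 * 9.80665 = 34235.995815 m/s
mass ratio = exp(dv/ve) = exp(421.8/34235.995815) = 1.01239657
m_prop = m_dry * (mr - 1) = 950.1 * (1.01239657 - 1)
m_prop = 11.7780 kg

11.7780 kg


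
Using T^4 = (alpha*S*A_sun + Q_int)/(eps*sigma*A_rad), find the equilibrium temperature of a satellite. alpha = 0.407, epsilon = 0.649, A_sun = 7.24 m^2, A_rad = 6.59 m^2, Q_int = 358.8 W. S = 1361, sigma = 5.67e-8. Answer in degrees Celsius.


Numerator = alpha*S*A_sun + Q_int = 0.407*1361*7.24 + 358.8 = 4369.2315 W
Denominator = eps*sigma*A_rad = 0.649*5.67e-8*6.59 = 2.425008e-07 W/K^4
T^4 = 1.801739e+10 K^4
T = 366.3726 K = 93.2226 C

93.2226 degrees Celsius


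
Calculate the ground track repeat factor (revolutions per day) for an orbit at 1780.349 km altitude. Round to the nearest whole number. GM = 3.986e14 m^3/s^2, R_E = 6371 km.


r = 8.151349e+06 m
T = 2*pi*sqrt(r^3/mu) = 7324.1200 s = 122.0687 min
revs/day = 1440 / 122.0687 = 11.7966
Rounded: 12 revolutions per day

12 revolutions per day


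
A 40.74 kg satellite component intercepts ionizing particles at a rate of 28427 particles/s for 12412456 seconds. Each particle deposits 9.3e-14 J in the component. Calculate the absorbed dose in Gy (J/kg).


Total energy deposited = rate * time * E_per
  = 28427 * 12412456 * 9.3e-14 = 0.03281495 J
Dose = E_total / mass = 0.03281495 / 40.74
Dose = 8.0547242e-04 Gy

8.0547e-04 Gy


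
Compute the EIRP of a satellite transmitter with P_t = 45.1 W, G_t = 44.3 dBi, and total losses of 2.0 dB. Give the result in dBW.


Pt = 45.1 W = 16.5418 dBW
EIRP = Pt_dBW + Gt - losses = 16.5418 + 44.3 - 2.0 = 58.8418 dBW

58.8418 dBW


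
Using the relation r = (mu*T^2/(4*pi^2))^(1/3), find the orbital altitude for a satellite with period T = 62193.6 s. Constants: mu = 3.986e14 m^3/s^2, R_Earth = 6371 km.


T = 62193.6 s
r = (mu*T^2/(4*pi^2))^(1/3) = (3.986e14 * 62193.6^2 / (4*pi^2))^(1/3)
r = 3.3927848e+07 m = 33927.8482 km
alt = r - R_E = 33927.8482 - 6371 = 27556.8482 km

27556.8482 km


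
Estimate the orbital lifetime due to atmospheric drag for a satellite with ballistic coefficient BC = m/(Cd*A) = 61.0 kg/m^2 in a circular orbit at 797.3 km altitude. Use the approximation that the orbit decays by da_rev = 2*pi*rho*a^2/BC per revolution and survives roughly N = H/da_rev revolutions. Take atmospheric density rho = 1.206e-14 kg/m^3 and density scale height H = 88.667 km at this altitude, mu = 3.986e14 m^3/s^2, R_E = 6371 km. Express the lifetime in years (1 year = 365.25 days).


a = R_E + alt = 7168.3000 km = 7.1683e+06 m
da_rev = 2*pi*rho*a^2/BC = 2*pi*1.206e-14*(7.1683e+06)^2/61.0 = 0.0638307117 m per revolution
N = H/da_rev = 88667.0000 m / 0.0638307117 m = 1.3890962e+06 revolutions
P = 2*pi*sqrt(a^3/mu) = 6039.9797 s
lifetime = N*P = 1.3890962e+06 * 6039.9797 = 8.390113e+09 s = 97107.7890 days
years = 97107.7890 / 365.25 = 265.8666 years

265.8666 years


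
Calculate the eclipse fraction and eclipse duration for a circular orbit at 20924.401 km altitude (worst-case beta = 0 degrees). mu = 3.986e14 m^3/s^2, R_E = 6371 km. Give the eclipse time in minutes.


r = 27295.4010 km
T = 747.9872 min
Eclipse fraction = arcsin(R_E/r)/pi = arcsin(6371.0000/27295.4010)/pi
= arcsin(0.2334093)/pi = 0.07498819
Eclipse duration = 0.07498819 * 747.9872 = 56.0902 min

56.0902 minutes


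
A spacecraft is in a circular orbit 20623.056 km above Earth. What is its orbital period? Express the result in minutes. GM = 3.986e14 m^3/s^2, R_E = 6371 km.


r = 26994.0560 km = 2.6994056e+07 m
T = 2*pi*sqrt(r^3/mu) = 2*pi*sqrt(1.9670003e+22 / 3.986e14)
T = 44138.0800 s = 735.6347 min

735.6347 minutes


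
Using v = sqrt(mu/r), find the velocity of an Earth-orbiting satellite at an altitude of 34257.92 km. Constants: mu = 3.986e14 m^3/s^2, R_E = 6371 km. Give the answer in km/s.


r = R_E + alt = 6371.0 + 34257.92 = 40628.9200 km = 4.062892e+07 m
v = sqrt(mu/r) = sqrt(3.986e14 / 4.062892e+07) = 3132.2110 m/s = 3.1322 km/s

3.1322 km/s


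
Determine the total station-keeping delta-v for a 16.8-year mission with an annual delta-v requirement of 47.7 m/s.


dV = rate * years = 47.7 * 16.8
dV = 801.3600 m/s

801.3600 m/s


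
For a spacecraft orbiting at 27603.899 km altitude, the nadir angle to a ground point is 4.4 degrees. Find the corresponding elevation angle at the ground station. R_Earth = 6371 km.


r = R_E + alt = 33974.8990 km
Law of sines in the satellite / Earth-center / ground-point triangle:
  sin(nadir)/R_E = sin(90 + el)/r  =>  cos(el) = (r/R_E)*sin(nadir)
cos(el) = (33974.8990 / 6371.0000) * sin(4.4 deg) = 0.4091228
el = arccos(0.4091228) = 65.8503 deg
(Earth-central angle = 90 - nadir - el = 19.7497 deg)

65.8503 degrees


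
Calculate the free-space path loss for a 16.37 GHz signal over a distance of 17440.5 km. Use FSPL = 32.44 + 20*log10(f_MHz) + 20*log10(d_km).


f = 16.37 GHz = 16370.0000 MHz
d = 17440.5 km
FSPL = 32.44 + 20*log10(16370.0000) + 20*log10(17440.5)
FSPL = 32.44 + 84.2810 + 84.8312
FSPL = 201.5522 dB

201.5522 dB


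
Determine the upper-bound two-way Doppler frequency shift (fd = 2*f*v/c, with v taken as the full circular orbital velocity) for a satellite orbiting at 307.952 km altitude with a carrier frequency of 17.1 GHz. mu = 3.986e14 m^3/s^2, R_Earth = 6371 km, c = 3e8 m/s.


r = 6.678952e+06 m
v = sqrt(mu/r) = 7725.2846 m/s (worst-case radial velocity)
f = 17.1 GHz = 1.71e+10 Hz
fd = 2*f*v/c = 2*1.71e+10*7725.2846/3.0e+08
fd = 880682.4407 Hz

880682.4407 Hz


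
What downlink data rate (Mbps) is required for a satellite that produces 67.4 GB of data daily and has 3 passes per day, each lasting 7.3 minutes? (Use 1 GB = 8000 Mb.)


total contact time = 3 * 7.3 * 60 = 1314.0000 s
data = 67.4 GB = 539200.0000 Mb
rate = 539200.0000 / 1314.0000 = 410.3501 Mbps

410.3501 Mbps


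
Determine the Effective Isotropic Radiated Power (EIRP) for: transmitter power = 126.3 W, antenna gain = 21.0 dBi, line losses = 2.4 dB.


Pt = 126.3 W = 21.0140 dBW
EIRP = Pt_dBW + Gt - losses = 21.0140 + 21.0 - 2.4 = 39.6140 dBW

39.6140 dBW


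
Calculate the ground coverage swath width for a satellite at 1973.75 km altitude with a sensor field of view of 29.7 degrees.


FOV = 29.7 deg = 0.5183628 rad
swath = 2 * alt * tan(FOV/2) = 2 * 1973.75 * tan(0.2591814)
swath = 2 * 1973.75 * 0.2651452
swath = 1046.6607 km

1046.6607 km


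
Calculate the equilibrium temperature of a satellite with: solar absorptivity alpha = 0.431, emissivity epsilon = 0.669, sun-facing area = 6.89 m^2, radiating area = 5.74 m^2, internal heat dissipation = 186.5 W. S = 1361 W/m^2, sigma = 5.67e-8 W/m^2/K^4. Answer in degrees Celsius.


Numerator = alpha*S*A_sun + Q_int = 0.431*1361*6.89 + 186.5 = 4228.1120 W
Denominator = eps*sigma*A_rad = 0.669*5.67e-8*5.74 = 2.177314e-07 W/K^4
T^4 = 1.9418935e+10 K^4
T = 373.2986 K = 100.1486 C

100.1486 degrees Celsius


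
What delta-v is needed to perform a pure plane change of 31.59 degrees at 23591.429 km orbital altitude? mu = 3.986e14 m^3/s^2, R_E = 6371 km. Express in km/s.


r = 29962.4290 km = 2.9962429e+07 m
V = sqrt(mu/r) = 3647.3727 m/s
di = 31.59 deg = 0.5513495 rad
dV = 2*V*sin(di/2) = 2*3647.3727*sin(0.2756748)
dV = 1985.6025 m/s = 1.9856 km/s

1.9856 km/s


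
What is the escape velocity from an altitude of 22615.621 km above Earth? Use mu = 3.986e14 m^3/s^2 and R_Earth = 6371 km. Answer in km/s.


r = 6371.0 + 22615.621 = 28986.6210 km = 2.8986621e+07 m
v_esc = sqrt(2*mu/r) = sqrt(2*3.986e14 / 2.8986621e+07)
v_esc = 5244.2677 m/s = 5.2443 km/s

5.2443 km/s


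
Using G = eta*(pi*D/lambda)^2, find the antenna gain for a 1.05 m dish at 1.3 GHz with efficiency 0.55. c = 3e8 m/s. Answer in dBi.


lambda = c/f = 3e8 / 1.3e+09 = 0.2307692 m
G = eta*(pi*D/lambda)^2 = 0.55*(pi*1.05/0.2307692)^2
G = 112.3790 (linear)
G = 10*log10(112.3790) = 20.5069 dBi

20.5069 dBi


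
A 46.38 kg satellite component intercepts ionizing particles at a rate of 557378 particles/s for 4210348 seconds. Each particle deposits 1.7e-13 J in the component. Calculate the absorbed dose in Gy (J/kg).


Total energy deposited = rate * time * E_per
  = 557378 * 4210348 * 1.7e-13 = 0.3989484 J
Dose = E_total / mass = 0.3989484 / 46.38
Dose = 0.008601734 Gy

0.0086 Gy


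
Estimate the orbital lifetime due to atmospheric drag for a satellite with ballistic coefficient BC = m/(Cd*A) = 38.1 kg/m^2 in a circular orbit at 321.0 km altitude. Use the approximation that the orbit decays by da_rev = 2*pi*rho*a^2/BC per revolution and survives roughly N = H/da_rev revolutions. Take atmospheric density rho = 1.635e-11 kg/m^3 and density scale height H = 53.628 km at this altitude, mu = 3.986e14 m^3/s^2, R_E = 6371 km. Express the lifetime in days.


a = R_E + alt = 6692.0000 km = 6.692e+06 m
da_rev = 2*pi*rho*a^2/BC = 2*pi*1.635e-11*(6.692e+06)^2/38.1 = 120.749270 m per revolution
N = H/da_rev = 53628.0000 m / 120.749270 m = 444.1269 revolutions
P = 2*pi*sqrt(a^3/mu) = 5448.1006 s
lifetime = N*P = 444.1269 * 5448.1006 = 2.4196481e+06 s = 28.0052 days

28.0052 days


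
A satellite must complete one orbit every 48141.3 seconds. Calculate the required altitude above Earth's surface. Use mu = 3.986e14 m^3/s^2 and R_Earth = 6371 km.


T = 48141.3 s
r = (mu*T^2/(4*pi^2))^(1/3) = (3.986e14 * 48141.3^2 / (4*pi^2))^(1/3)
r = 2.8602526e+07 m = 28602.5264 km
alt = r - R_E = 28602.5264 - 6371 = 22231.5264 km

22231.5264 km


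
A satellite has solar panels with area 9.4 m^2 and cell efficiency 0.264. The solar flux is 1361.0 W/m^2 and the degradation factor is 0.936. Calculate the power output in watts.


P = area * eta * S * degradation
P = 9.4 * 0.264 * 1361.0 * 0.936
P = 3161.3003 W

3161.3003 W


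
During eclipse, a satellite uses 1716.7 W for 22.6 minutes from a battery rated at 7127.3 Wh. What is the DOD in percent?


E_used = P * t / 60 = 1716.7 * 22.6 / 60 = 646.6237 Wh
DOD = E_used / E_total * 100 = 646.6237 / 7127.3 * 100
DOD = 9.0725 %

9.0725 %


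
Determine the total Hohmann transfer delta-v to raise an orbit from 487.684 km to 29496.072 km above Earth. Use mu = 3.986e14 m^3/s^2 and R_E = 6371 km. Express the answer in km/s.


r1 = 6858.6840 km = 6.858684e+06 m
r2 = 35867.0720 km = 3.5867072e+07 m
dv1 = sqrt(mu/r1)*(sqrt(2*r2/(r1+r2)) - 1) = 2254.5469 m/s
dv2 = sqrt(mu/r2)*(1 - sqrt(2*r1/(r1+r2))) = 1444.7455 m/s
total dv = |dv1| + |dv2| = 2254.5469 + 1444.7455 = 3699.2924 m/s = 3.6993 km/s

3.6993 km/s


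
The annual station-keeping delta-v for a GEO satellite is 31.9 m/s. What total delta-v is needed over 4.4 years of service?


dV = rate * years = 31.9 * 4.4
dV = 140.3600 m/s

140.3600 m/s


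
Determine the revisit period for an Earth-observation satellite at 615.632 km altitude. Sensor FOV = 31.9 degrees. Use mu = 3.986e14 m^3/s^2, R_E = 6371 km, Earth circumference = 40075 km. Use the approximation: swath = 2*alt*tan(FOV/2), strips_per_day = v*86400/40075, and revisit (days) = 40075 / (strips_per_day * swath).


swath = 2*615.632*tan(0.27838) = 351.8967 km
v = sqrt(mu/r) = 7553.2648 m/s = 7.5533 km/s
strips/day = v*86400/40075 = 7.5533*86400/40075 = 16.2845
coverage/day = strips * swath = 16.2845 * 351.8967 = 5730.4689 km
revisit = 40075 / 5730.4689 = 6.9933 days

6.9933 days


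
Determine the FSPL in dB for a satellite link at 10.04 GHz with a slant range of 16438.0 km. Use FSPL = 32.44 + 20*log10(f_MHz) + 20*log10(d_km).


f = 10.04 GHz = 10040.0000 MHz
d = 16438.0 km
FSPL = 32.44 + 20*log10(10040.0000) + 20*log10(16438.0)
FSPL = 32.44 + 80.0347 + 84.3170
FSPL = 196.7917 dB

196.7917 dB


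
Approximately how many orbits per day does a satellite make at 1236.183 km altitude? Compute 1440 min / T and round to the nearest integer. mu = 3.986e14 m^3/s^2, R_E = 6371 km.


r = 7.607183e+06 m
T = 2*pi*sqrt(r^3/mu) = 6603.0870 s = 110.0514 min
revs/day = 1440 / 110.0514 = 13.0848
Rounded: 13 revolutions per day

13 revolutions per day


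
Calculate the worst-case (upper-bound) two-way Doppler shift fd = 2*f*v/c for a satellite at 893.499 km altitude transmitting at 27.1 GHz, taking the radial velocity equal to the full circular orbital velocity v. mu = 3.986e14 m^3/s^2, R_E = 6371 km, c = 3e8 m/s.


r = 7.264499e+06 m
v = sqrt(mu/r) = 7407.4003 m/s (worst-case radial velocity)
f = 27.1 GHz = 2.71e+10 Hz
fd = 2*f*v/c = 2*2.71e+10*7407.4003/3.0e+08
fd = 1.3382703e+06 Hz

1.3383e+06 Hz


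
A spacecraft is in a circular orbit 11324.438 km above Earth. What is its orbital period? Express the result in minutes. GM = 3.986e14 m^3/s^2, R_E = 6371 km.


r = 17695.4380 km = 1.7695438e+07 m
T = 2*pi*sqrt(r^3/mu) = 2*pi*sqrt(5.5409464e+21 / 3.986e14)
T = 23426.2728 s = 390.4379 min

390.4379 minutes


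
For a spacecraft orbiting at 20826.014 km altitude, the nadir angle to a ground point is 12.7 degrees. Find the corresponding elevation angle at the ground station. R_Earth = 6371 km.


r = R_E + alt = 27197.0140 km
Law of sines in the satellite / Earth-center / ground-point triangle:
  sin(nadir)/R_E = sin(90 + el)/r  =>  cos(el) = (r/R_E)*sin(nadir)
cos(el) = (27197.0140 / 6371.0000) * sin(12.7 deg) = 0.9384964
el = arccos(0.9384964) = 20.1994 deg
(Earth-central angle = 90 - nadir - el = 57.1006 deg)

20.1994 degrees


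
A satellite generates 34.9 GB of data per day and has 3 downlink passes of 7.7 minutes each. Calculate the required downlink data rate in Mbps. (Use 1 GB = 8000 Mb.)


total contact time = 3 * 7.7 * 60 = 1386.0000 s
data = 34.9 GB = 279200.0000 Mb
rate = 279200.0000 / 1386.0000 = 201.4430 Mbps

201.4430 Mbps


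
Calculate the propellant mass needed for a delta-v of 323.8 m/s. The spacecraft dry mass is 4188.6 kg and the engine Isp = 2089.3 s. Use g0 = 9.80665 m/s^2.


ve = Isp * g0 = 2089.3 * 9.80665 = 20489.033845 m/s
mass ratio = exp(dv/ve) = exp(323.8/20489.033845) = 1.01592911
m_prop = m_dry * (mr - 1) = 4188.6 * (1.01592911 - 1)
m_prop = 66.7207 kg

66.7207 kg


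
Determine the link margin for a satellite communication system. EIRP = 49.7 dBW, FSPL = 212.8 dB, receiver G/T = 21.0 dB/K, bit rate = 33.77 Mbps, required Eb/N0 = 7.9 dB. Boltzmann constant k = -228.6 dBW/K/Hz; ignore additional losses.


C/N0 = EIRP - FSPL + G/T - k = 49.7 - 212.8 + 21.0 - (-228.6)
C/N0 = 86.5000 dB-Hz
R_b = 33.77 Mbps = 3.377e+07 bps -> 10*log10(R_b) = 75.2853 dB-Hz
Eb/N0 = C/N0 - 10*log10(R_b) = 86.5000 - 75.2853 = 11.2147 dB
Margin = Eb/N0 - Eb/N0_req = 11.2147 - 7.9 = 3.3147 dB (link closes)

3.3147 dB


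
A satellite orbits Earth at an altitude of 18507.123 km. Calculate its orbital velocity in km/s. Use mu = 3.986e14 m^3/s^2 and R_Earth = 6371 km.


r = R_E + alt = 6371.0 + 18507.123 = 24878.1230 km = 2.4878123e+07 m
v = sqrt(mu/r) = sqrt(3.986e14 / 2.4878123e+07) = 4002.7627 m/s = 4.0028 km/s

4.0028 km/s


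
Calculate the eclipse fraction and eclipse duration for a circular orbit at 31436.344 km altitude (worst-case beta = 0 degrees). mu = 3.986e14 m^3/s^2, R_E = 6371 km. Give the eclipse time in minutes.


r = 37807.3440 km
T = 1219.3383 min
Eclipse fraction = arcsin(R_E/r)/pi = arcsin(6371.0000/37807.3440)/pi
= arcsin(0.1685122)/pi = 0.05389627
Eclipse duration = 0.05389627 * 1219.3383 = 65.7178 min

65.7178 minutes


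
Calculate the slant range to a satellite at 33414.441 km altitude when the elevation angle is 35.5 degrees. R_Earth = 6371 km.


h = 33414.441 km, el = 35.5 deg
d = -R_E*sin(el) + sqrt((R_E*sin(el))^2 + 2*R_E*h + h^2)
d = -6371.0000*sin(0.6195919) + sqrt((6371.0000*0.580703)^2 + 2*6371.0000*33414.441 + 33414.441^2)
d = 35746.2430 km

35746.2430 km


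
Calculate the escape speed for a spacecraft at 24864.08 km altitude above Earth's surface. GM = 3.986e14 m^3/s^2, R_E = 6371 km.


r = 6371.0 + 24864.08 = 31235.0800 km = 3.123508e+07 m
v_esc = sqrt(2*mu/r) = sqrt(2*3.986e14 / 3.123508e+07)
v_esc = 5051.9883 m/s = 5.0520 km/s

5.0520 km/s


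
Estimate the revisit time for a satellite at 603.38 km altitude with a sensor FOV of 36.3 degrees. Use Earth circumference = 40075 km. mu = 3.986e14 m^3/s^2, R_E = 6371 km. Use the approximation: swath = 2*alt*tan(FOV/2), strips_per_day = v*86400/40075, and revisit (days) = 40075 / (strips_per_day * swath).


swath = 2*603.38*tan(0.3167773) = 395.5959 km
v = sqrt(mu/r) = 7559.8964 m/s = 7.5599 km/s
strips/day = v*86400/40075 = 7.5599*86400/40075 = 16.2988
coverage/day = strips * swath = 16.2988 * 395.5959 = 6447.7448 km
revisit = 40075 / 6447.7448 = 6.2154 days

6.2154 days


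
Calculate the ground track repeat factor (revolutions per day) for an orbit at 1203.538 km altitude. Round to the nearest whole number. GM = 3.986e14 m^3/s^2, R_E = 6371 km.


r = 7.574538e+06 m
T = 2*pi*sqrt(r^3/mu) = 6560.6285 s = 109.3438 min
revs/day = 1440 / 109.3438 = 13.1695
Rounded: 13 revolutions per day

13 revolutions per day


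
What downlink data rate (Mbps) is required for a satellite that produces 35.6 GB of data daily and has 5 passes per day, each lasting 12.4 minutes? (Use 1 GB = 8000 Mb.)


total contact time = 5 * 12.4 * 60 = 3720.0000 s
data = 35.6 GB = 284800.0000 Mb
rate = 284800.0000 / 3720.0000 = 76.5591 Mbps

76.5591 Mbps


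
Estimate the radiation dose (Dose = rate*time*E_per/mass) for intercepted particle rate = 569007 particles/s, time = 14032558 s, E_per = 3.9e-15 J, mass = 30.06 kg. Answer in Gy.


Total energy deposited = rate * time * E_per
  = 569007 * 14032558 * 3.9e-15 = 0.03114003 J
Dose = E_total / mass = 0.03114003 / 30.06
Dose = 0.001035929 Gy

0.0010 Gy


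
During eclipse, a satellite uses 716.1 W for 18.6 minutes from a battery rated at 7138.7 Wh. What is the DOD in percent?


E_used = P * t / 60 = 716.1 * 18.6 / 60 = 221.9910 Wh
DOD = E_used / E_total * 100 = 221.9910 / 7138.7 * 100
DOD = 3.1097 %

3.1097 %


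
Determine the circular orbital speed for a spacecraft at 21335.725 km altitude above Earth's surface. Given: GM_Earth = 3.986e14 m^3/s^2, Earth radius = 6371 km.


r = R_E + alt = 6371.0 + 21335.725 = 27706.7250 km = 2.7706725e+07 m
v = sqrt(mu/r) = sqrt(3.986e14 / 2.7706725e+07) = 3792.9407 m/s = 3.7929 km/s

3.7929 km/s


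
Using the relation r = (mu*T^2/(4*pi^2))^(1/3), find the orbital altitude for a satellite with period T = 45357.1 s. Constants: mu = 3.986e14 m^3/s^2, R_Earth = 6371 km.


T = 45357.1 s
r = (mu*T^2/(4*pi^2))^(1/3) = (3.986e14 * 45357.1^2 / (4*pi^2))^(1/3)
r = 2.7488816e+07 m = 27488.8163 km
alt = r - R_E = 27488.8163 - 6371 = 21117.8163 km

21117.8163 km


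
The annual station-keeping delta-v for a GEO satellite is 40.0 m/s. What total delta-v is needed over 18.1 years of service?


dV = rate * years = 40.0 * 18.1
dV = 724.0000 m/s

724.0000 m/s


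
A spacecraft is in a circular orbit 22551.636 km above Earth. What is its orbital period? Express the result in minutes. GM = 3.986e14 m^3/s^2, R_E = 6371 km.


r = 28922.6360 km = 2.8922636e+07 m
T = 2*pi*sqrt(r^3/mu) = 2*pi*sqrt(2.4194331e+22 / 3.986e14)
T = 48951.7282 s = 815.8621 min

815.8621 minutes


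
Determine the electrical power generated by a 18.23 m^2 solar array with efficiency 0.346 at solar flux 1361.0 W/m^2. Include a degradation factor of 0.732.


P = area * eta * S * degradation
P = 18.23 * 0.346 * 1361.0 * 0.732
P = 6283.9392 W

6283.9392 W


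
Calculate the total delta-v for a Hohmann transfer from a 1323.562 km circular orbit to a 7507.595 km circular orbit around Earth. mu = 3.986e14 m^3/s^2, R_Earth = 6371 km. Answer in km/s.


r1 = 7694.5620 km = 7.694562e+06 m
r2 = 13878.5950 km = 1.3878595e+07 m
dv1 = sqrt(mu/r1)*(sqrt(2*r2/(r1+r2)) - 1) = 966.6689 m/s
dv2 = sqrt(mu/r2)*(1 - sqrt(2*r1/(r1+r2))) = 832.8221 m/s
total dv = |dv1| + |dv2| = 966.6689 + 832.8221 = 1799.4910 m/s = 1.7995 km/s

1.7995 km/s


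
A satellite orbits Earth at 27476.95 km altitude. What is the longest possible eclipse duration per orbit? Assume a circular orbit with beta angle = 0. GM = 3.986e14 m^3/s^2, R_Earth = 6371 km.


r = 33847.9500 km
T = 1032.9006 min
Eclipse fraction = arcsin(R_E/r)/pi = arcsin(6371.0000/33847.9500)/pi
= arcsin(0.1882241)/pi = 0.06027313
Eclipse duration = 0.06027313 * 1032.9006 = 62.2561 min

62.2561 minutes


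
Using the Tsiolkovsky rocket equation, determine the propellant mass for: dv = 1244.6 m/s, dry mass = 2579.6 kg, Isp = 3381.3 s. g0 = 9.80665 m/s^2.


ve = Isp * g0 = 3381.3 * 9.80665 = 33159.225645 m/s
mass ratio = exp(dv/ve) = exp(1244.6/33159.225645) = 1.03824735
m_prop = m_dry * (mr - 1) = 2579.6 * (1.03824735 - 1)
m_prop = 98.6629 kg

98.6629 kg


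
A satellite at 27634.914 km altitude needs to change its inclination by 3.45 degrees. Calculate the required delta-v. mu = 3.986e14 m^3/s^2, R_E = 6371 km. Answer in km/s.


r = 34005.9140 km = 3.4005914e+07 m
V = sqrt(mu/r) = 3423.6662 m/s
di = 3.45 deg = 0.06021386 rad
dV = 2*V*sin(di/2) = 2*3423.6662*sin(0.03010693)
dV = 206.1210 m/s = 0.206121 km/s

0.2061 km/s


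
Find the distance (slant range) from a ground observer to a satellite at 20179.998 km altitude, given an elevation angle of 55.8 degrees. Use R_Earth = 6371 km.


h = 20179.998 km, el = 55.8 deg
d = -R_E*sin(el) + sqrt((R_E*sin(el))^2 + 2*R_E*h + h^2)
d = -6371.0000*sin(0.9738937) + sqrt((6371.0000*0.8270806)^2 + 2*6371.0000*20179.998 + 20179.998^2)
d = 21039.0656 km

21039.0656 km


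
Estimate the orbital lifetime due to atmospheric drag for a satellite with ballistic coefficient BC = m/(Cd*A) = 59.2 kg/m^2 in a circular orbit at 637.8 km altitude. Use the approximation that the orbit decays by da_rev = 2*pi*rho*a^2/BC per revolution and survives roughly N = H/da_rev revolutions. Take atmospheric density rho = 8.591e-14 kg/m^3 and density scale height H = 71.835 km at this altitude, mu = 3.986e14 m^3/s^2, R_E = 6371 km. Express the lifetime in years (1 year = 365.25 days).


a = R_E + alt = 7008.8000 km = 7.0088e+06 m
da_rev = 2*pi*rho*a^2/BC = 2*pi*8.591e-14*(7.0088e+06)^2/59.2 = 0.447908408 m per revolution
N = H/da_rev = 71835.0000 m / 0.447908408 m = 160378.7709 revolutions
P = 2*pi*sqrt(a^3/mu) = 5839.5142 s
lifetime = N*P = 160378.7709 * 5839.5142 = 9.3653412e+08 s = 10839.5152 days
years = 10839.5152 / 365.25 = 29.6770 years

29.6770 years


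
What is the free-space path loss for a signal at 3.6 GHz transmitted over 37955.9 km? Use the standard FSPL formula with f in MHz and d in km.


f = 3.6 GHz = 3600.0000 MHz
d = 37955.9 km
FSPL = 32.44 + 20*log10(3600.0000) + 20*log10(37955.9)
FSPL = 32.44 + 71.1261 + 91.5856
FSPL = 195.1516 dB

195.1516 dB


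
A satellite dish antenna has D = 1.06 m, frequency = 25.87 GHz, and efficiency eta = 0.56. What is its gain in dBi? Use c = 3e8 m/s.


lambda = c/f = 3e8 / 2.587e+10 = 0.01159644 m
G = eta*(pi*D/lambda)^2 = 0.56*(pi*1.06/0.01159644)^2
G = 46179.5664 (linear)
G = 10*log10(46179.5664) = 46.6445 dBi

46.6445 dBi


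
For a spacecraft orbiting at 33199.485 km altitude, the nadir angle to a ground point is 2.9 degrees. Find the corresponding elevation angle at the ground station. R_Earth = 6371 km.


r = R_E + alt = 39570.4850 km
Law of sines in the satellite / Earth-center / ground-point triangle:
  sin(nadir)/R_E = sin(90 + el)/r  =>  cos(el) = (r/R_E)*sin(nadir)
cos(el) = (39570.4850 / 6371.0000) * sin(2.9 deg) = 0.3142344
el = arccos(0.3142344) = 71.6854 deg
(Earth-central angle = 90 - nadir - el = 15.4146 deg)

71.6854 degrees


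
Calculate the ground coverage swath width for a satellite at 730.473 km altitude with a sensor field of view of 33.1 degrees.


FOV = 33.1 deg = 0.577704 rad
swath = 2 * alt * tan(FOV/2) = 2 * 730.473 * tan(0.288852)
swath = 2 * 730.473 * 0.297163
swath = 434.1391 km

434.1391 km


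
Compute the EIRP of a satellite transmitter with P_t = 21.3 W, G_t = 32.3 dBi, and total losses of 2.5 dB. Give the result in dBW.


Pt = 21.3 W = 13.2838 dBW
EIRP = Pt_dBW + Gt - losses = 13.2838 + 32.3 - 2.5 = 43.0838 dBW

43.0838 dBW


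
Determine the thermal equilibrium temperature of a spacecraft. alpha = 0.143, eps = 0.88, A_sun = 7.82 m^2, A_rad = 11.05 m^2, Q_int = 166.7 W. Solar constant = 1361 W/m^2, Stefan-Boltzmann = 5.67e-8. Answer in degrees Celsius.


Numerator = alpha*S*A_sun + Q_int = 0.143*1361*7.82 + 166.7 = 1688.6519 W
Denominator = eps*sigma*A_rad = 0.88*5.67e-8*11.05 = 5.513508e-07 W/K^4
T^4 = 3.062754e+09 K^4
T = 235.2491 K = -37.9009 C

-37.9009 degrees Celsius


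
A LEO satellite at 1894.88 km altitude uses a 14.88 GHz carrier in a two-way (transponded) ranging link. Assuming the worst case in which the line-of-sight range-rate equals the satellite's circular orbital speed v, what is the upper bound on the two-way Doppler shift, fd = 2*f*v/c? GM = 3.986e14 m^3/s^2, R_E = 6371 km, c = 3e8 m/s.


r = 8.26588e+06 m
v = sqrt(mu/r) = 6944.2300 m/s (worst-case radial velocity)
f = 14.88 GHz = 1.488e+10 Hz
fd = 2*f*v/c = 2*1.488e+10*6944.2300/3.0e+08
fd = 688867.6199 Hz

688867.6199 Hz


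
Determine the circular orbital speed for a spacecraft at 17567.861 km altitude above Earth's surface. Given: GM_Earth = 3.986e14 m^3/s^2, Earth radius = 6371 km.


r = R_E + alt = 6371.0 + 17567.861 = 23938.8610 km = 2.3938861e+07 m
v = sqrt(mu/r) = sqrt(3.986e14 / 2.3938861e+07) = 4080.5331 m/s = 4.0805 km/s

4.0805 km/s


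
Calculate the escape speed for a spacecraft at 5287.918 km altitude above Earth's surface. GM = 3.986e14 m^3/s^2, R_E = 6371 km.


r = 6371.0 + 5287.918 = 11658.9180 km = 1.1658918e+07 m
v_esc = sqrt(2*mu/r) = sqrt(2*3.986e14 / 1.1658918e+07)
v_esc = 8269.0291 m/s = 8.2690 km/s

8.2690 km/s


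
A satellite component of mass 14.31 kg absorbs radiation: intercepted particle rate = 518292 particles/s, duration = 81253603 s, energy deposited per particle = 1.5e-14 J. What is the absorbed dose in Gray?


Total energy deposited = rate * time * E_per
  = 518292 * 81253603 * 1.5e-14 = 0.6316964 J
Dose = E_total / mass = 0.6316964 / 14.31
Dose = 0.0441437 Gy

0.0441 Gy


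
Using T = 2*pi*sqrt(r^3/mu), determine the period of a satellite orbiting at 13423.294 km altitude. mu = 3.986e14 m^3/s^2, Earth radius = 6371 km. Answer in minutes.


r = 19794.2940 km = 1.9794294e+07 m
T = 2*pi*sqrt(r^3/mu) = 2*pi*sqrt(7.755683e+21 / 3.986e14)
T = 27715.4061 s = 461.9234 min

461.9234 minutes


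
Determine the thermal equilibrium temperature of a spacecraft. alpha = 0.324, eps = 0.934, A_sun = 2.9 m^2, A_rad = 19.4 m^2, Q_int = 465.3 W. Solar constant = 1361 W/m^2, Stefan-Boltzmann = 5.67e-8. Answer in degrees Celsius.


Numerator = alpha*S*A_sun + Q_int = 0.324*1361*2.9 + 465.3 = 1744.0956 W
Denominator = eps*sigma*A_rad = 0.934*5.67e-8*19.4 = 1.0273813e-06 W/K^4
T^4 = 1.6976127e+09 K^4
T = 202.9830 K = -70.1670 C

-70.1670 degrees Celsius


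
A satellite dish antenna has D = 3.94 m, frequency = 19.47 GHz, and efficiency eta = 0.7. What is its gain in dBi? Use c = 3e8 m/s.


lambda = c/f = 3e8 / 1.947e+10 = 0.01540832 m
G = eta*(pi*D/lambda)^2 = 0.7*(pi*3.94/0.01540832)^2
G = 451730.7167 (linear)
G = 10*log10(451730.7167) = 56.5488 dBi

56.5488 dBi


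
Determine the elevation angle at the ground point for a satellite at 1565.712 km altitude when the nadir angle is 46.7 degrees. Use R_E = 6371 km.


r = R_E + alt = 7936.7120 km
Law of sines in the satellite / Earth-center / ground-point triangle:
  sin(nadir)/R_E = sin(90 + el)/r  =>  cos(el) = (r/R_E)*sin(nadir)
cos(el) = (7936.7120 / 6371.0000) * sin(46.7 deg) = 0.9066273
el = arccos(0.9066273) = 24.9566 deg
(Earth-central angle = 90 - nadir - el = 18.3434 deg)

24.9566 degrees


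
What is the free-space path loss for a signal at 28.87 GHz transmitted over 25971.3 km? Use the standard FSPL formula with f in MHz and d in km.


f = 28.87 GHz = 28870.0000 MHz
d = 25971.3 km
FSPL = 32.44 + 20*log10(28870.0000) + 20*log10(25971.3)
FSPL = 32.44 + 89.2089 + 88.2899
FSPL = 209.9388 dB

209.9388 dB


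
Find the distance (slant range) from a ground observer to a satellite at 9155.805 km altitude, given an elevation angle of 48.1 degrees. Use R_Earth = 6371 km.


h = 9155.805 km, el = 48.1 deg
d = -R_E*sin(el) + sqrt((R_E*sin(el))^2 + 2*R_E*h + h^2)
d = -6371.0000*sin(0.8395034) + sqrt((6371.0000*0.7443115)^2 + 2*6371.0000*9155.805 + 9155.805^2)
d = 10190.4618 km

10190.4618 km


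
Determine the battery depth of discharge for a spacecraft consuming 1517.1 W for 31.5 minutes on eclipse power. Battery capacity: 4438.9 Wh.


E_used = P * t / 60 = 1517.1 * 31.5 / 60 = 796.4775 Wh
DOD = E_used / E_total * 100 = 796.4775 / 4438.9 * 100
DOD = 17.9431 %

17.9431 %


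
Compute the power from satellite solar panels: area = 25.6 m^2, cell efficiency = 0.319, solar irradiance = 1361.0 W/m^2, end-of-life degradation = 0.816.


P = area * eta * S * degradation
P = 25.6 * 0.319 * 1361.0 * 0.816
P = 9069.4078 W

9069.4078 W


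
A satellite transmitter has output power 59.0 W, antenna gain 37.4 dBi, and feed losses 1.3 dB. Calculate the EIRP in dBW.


Pt = 59.0 W = 17.7085 dBW
EIRP = Pt_dBW + Gt - losses = 17.7085 + 37.4 - 1.3 = 53.8085 dBW

53.8085 dBW


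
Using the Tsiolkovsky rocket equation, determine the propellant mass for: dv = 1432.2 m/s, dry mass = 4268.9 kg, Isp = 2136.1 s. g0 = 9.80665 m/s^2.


ve = Isp * g0 = 2136.1 * 9.80665 = 20947.985065 m/s
mass ratio = exp(dv/ve) = exp(1432.2/20947.985065) = 1.07076071
m_prop = m_dry * (mr - 1) = 4268.9 * (1.07076071 - 1)
m_prop = 302.0704 kg

302.0704 kg


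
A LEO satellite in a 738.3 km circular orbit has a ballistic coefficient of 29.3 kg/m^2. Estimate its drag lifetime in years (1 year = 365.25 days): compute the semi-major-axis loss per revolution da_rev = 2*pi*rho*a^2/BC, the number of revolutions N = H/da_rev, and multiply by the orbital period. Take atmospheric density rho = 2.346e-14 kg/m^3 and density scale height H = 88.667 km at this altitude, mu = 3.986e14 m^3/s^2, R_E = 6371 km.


a = R_E + alt = 7109.3000 km = 7.1093e+06 m
da_rev = 2*pi*rho*a^2/BC = 2*pi*2.346e-14*(7.1093e+06)^2/29.3 = 0.254269306 m per revolution
N = H/da_rev = 88667.0000 m / 0.254269306 m = 348712.9506 revolutions
P = 2*pi*sqrt(a^3/mu) = 5965.5636 s
lifetime = N*P = 348712.9506 * 5965.5636 = 2.0802693e+09 s = 24077.1909 days
years = 24077.1909 / 365.25 = 65.9198 years

65.9198 years


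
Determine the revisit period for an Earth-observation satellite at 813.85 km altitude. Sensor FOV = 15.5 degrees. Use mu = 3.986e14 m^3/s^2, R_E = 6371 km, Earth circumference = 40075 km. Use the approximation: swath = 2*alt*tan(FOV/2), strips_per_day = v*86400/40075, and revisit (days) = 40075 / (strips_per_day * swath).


swath = 2*813.85*tan(0.135263) = 221.5202 km
v = sqrt(mu/r) = 7448.3452 m/s = 7.4483 km/s
strips/day = v*86400/40075 = 7.4483*86400/40075 = 16.0583
coverage/day = strips * swath = 16.0583 * 221.5202 = 3557.2422 km
revisit = 40075 / 3557.2422 = 11.2657 days

11.2657 days


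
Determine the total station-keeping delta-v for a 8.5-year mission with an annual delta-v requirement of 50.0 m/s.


dV = rate * years = 50.0 * 8.5
dV = 425.0000 m/s

425.0000 m/s


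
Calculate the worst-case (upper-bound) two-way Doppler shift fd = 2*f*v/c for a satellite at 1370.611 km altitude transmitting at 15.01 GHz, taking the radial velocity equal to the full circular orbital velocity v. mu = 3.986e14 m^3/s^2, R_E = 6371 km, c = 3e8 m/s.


r = 7.741611e+06 m
v = sqrt(mu/r) = 7175.5133 m/s (worst-case radial velocity)
f = 15.01 GHz = 1.501e+10 Hz
fd = 2*f*v/c = 2*1.501e+10*7175.5133/3.0e+08
fd = 718029.6990 Hz

718029.6990 Hz


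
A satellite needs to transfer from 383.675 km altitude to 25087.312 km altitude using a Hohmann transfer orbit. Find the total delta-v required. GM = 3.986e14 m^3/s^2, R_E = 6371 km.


r1 = 6754.6750 km = 6.754675e+06 m
r2 = 31458.3120 km = 3.1458312e+07 m
dv1 = sqrt(mu/r1)*(sqrt(2*r2/(r1+r2)) - 1) = 2175.1139 m/s
dv2 = sqrt(mu/r2)*(1 - sqrt(2*r1/(r1+r2))) = 1443.1252 m/s
total dv = |dv1| + |dv2| = 2175.1139 + 1443.1252 = 3618.2391 m/s = 3.6182 km/s

3.6182 km/s


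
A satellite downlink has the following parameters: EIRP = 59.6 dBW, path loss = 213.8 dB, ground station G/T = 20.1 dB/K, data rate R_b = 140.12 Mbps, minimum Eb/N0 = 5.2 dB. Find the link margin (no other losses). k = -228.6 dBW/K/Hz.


C/N0 = EIRP - FSPL + G/T - k = 59.6 - 213.8 + 20.1 - (-228.6)
C/N0 = 94.5000 dB-Hz
R_b = 140.12 Mbps = 1.4012e+08 bps -> 10*log10(R_b) = 81.4650 dB-Hz
Eb/N0 = C/N0 - 10*log10(R_b) = 94.5000 - 81.4650 = 13.0350 dB
Margin = Eb/N0 - Eb/N0_req = 13.0350 - 5.2 = 7.8350 dB (link closes)

7.8350 dB


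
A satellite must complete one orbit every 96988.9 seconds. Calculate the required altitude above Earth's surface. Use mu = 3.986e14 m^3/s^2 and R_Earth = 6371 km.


T = 96988.9 s
r = (mu*T^2/(4*pi^2))^(1/3) = (3.986e14 * 96988.9^2 / (4*pi^2))^(1/3)
r = 4.5625455e+07 m = 45625.4550 km
alt = r - R_E = 45625.4550 - 6371 = 39254.4550 km

39254.4550 km


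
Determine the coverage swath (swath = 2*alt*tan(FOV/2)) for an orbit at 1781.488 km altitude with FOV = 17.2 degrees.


FOV = 17.2 deg = 0.3001966 rad
swath = 2 * alt * tan(FOV/2) = 2 * 1781.488 * tan(0.1500983)
swath = 2 * 1781.488 * 0.1512358
swath = 538.8495 km

538.8495 km


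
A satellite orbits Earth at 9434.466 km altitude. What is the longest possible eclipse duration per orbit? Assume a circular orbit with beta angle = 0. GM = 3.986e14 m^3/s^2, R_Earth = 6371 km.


r = 15805.4660 km
T = 329.5876 min
Eclipse fraction = arcsin(R_E/r)/pi = arcsin(6371.0000/15805.4660)/pi
= arcsin(0.4030884)/pi = 0.1320633
Eclipse duration = 0.1320633 * 329.5876 = 43.5264 min

43.5264 minutes


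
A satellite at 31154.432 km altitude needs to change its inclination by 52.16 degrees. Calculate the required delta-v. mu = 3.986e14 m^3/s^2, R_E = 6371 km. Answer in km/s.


r = 37525.4320 km = 3.7525432e+07 m
V = sqrt(mu/r) = 3259.1609 m/s
di = 52.16 deg = 0.9103637 rad
dV = 2*V*sin(di/2) = 2*3259.1609*sin(0.4551819)
dV = 2865.6216 m/s = 2.8656 km/s

2.8656 km/s


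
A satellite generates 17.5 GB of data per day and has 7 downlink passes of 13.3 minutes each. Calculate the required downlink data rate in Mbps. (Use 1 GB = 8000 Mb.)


total contact time = 7 * 13.3 * 60 = 5586.0000 s
data = 17.5 GB = 140000.0000 Mb
rate = 140000.0000 / 5586.0000 = 25.0627 Mbps

25.0627 Mbps


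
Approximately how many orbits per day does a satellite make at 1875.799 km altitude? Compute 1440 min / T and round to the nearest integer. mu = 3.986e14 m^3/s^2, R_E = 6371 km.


r = 8.246799e+06 m
T = 2*pi*sqrt(r^3/mu) = 7453.1410 s = 124.2190 min
revs/day = 1440 / 124.2190 = 11.5924
Rounded: 12 revolutions per day

12 revolutions per day


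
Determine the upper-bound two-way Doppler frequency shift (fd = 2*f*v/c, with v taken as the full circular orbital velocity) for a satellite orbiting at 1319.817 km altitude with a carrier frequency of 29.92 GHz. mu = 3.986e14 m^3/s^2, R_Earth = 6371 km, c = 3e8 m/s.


r = 7.690817e+06 m
v = sqrt(mu/r) = 7199.1697 m/s (worst-case radial velocity)
f = 29.92 GHz = 2.992e+10 Hz
fd = 2*f*v/c = 2*2.992e+10*7199.1697/3.0e+08
fd = 1.4359944e+06 Hz

1.4360e+06 Hz


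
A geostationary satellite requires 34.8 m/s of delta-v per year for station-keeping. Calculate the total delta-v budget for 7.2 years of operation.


dV = rate * years = 34.8 * 7.2
dV = 250.5600 m/s

250.5600 m/s


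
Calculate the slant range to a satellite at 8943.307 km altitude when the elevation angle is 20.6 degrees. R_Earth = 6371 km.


h = 8943.307 km, el = 20.6 deg
d = -R_E*sin(el) + sqrt((R_E*sin(el))^2 + 2*R_E*h + h^2)
d = -6371.0000*sin(0.3595378) + sqrt((6371.0000*0.3518416)^2 + 2*6371.0000*8943.307 + 8943.307^2)
d = 11863.8432 km

11863.8432 km


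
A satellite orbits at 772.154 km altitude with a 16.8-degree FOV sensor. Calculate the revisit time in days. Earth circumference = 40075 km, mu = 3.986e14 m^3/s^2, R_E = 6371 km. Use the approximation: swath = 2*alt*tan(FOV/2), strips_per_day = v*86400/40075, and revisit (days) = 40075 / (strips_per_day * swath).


swath = 2*772.154*tan(0.1466077) = 228.0436 km
v = sqrt(mu/r) = 7470.0523 m/s = 7.4701 km/s
strips/day = v*86400/40075 = 7.4701*86400/40075 = 16.1051
coverage/day = strips * swath = 16.1051 * 228.0436 = 3672.6680 km
revisit = 40075 / 3672.6680 = 10.9117 days

10.9117 days


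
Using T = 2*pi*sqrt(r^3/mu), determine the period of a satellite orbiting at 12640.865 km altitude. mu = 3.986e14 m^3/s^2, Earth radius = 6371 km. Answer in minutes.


r = 19011.8650 km = 1.9011865e+07 m
T = 2*pi*sqrt(r^3/mu) = 2*pi*sqrt(6.8718578e+21 / 3.986e14)
T = 26088.4516 s = 434.8075 min

434.8075 minutes


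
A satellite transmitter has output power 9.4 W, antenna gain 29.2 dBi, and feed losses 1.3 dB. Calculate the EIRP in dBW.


Pt = 9.4 W = 9.7313 dBW
EIRP = Pt_dBW + Gt - losses = 9.7313 + 29.2 - 1.3 = 37.6313 dBW

37.6313 dBW


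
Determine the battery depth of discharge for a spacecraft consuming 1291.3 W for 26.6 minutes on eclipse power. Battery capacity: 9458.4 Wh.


E_used = P * t / 60 = 1291.3 * 26.6 / 60 = 572.4763 Wh
DOD = E_used / E_total * 100 = 572.4763 / 9458.4 * 100
DOD = 6.0526 %

6.0526 %


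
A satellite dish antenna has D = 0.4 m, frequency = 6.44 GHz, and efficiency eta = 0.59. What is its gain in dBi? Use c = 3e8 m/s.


lambda = c/f = 3e8 / 6.44e+09 = 0.04658385 m
G = eta*(pi*D/lambda)^2 = 0.59*(pi*0.4/0.04658385)^2
G = 429.3396 (linear)
G = 10*log10(429.3396) = 26.3280 dBi

26.3280 dBi


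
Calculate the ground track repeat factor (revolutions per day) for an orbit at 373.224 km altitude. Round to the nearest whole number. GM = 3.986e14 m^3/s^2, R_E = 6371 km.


r = 6.744224e+06 m
T = 2*pi*sqrt(r^3/mu) = 5511.9999 s = 91.8667 min
revs/day = 1440 / 91.8667 = 15.6749
Rounded: 16 revolutions per day

16 revolutions per day


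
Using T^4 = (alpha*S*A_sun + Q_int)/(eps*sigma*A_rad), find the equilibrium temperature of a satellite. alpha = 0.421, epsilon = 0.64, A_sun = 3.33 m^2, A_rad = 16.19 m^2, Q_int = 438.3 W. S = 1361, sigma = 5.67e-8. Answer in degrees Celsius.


Numerator = alpha*S*A_sun + Q_int = 0.421*1361*3.33 + 438.3 = 2346.3267 W
Denominator = eps*sigma*A_rad = 0.64*5.67e-8*16.19 = 5.8750272e-07 W/K^4
T^4 = 3.9937291e+09 K^4
T = 251.3881 K = -21.7619 C

-21.7619 degrees Celsius


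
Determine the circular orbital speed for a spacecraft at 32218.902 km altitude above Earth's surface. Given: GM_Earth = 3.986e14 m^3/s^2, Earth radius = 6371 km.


r = R_E + alt = 6371.0 + 32218.902 = 38589.9020 km = 3.8589902e+07 m
v = sqrt(mu/r) = sqrt(3.986e14 / 3.8589902e+07) = 3213.8959 m/s = 3.2139 km/s

3.2139 km/s


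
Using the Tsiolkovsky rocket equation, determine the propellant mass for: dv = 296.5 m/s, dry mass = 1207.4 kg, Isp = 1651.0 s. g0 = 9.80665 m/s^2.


ve = Isp * g0 = 1651.0 * 9.80665 = 16190.779150 m/s
mass ratio = exp(dv/ve) = exp(296.5/16190.779150) = 1.01848160
m_prop = m_dry * (mr - 1) = 1207.4 * (1.01848160 - 1)
m_prop = 22.3147 kg

22.3147 kg


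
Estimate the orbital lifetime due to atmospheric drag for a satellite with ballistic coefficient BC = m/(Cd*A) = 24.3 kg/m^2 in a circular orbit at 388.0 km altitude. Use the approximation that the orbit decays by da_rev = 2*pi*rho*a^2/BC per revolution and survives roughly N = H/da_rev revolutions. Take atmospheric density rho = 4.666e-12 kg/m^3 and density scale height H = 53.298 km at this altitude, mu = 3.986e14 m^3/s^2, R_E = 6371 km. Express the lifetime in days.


a = R_E + alt = 6759.0000 km = 6.759e+06 m
da_rev = 2*pi*rho*a^2/BC = 2*pi*4.666e-12*(6.759e+06)^2/24.3 = 55.116702 m per revolution
N = H/da_rev = 53298.0000 m / 55.116702 m = 967.0027 revolutions
P = 2*pi*sqrt(a^3/mu) = 5530.1243 s
lifetime = N*P = 967.0027 * 5530.1243 = 5.3476451e+06 s = 61.8940 days

61.8940 days


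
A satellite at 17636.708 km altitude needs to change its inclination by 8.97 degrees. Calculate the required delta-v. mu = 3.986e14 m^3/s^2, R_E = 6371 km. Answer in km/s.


r = 24007.7080 km = 2.4007708e+07 m
V = sqrt(mu/r) = 4074.6780 m/s
di = 8.97 deg = 0.156556 rad
dV = 2*V*sin(di/2) = 2*4074.6780*sin(0.07827802)
dV = 637.2642 m/s = 0.6372642 km/s

0.6373 km/s
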